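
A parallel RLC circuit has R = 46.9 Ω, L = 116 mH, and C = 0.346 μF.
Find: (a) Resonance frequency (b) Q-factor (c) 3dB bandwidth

Step 1 — Resonance: ω₀ = 1/√(LC) = 1/√(0.116·3.46e-07) = 4992 rad/s.
Step 2 — f₀ = ω₀/(2π) = 794.4 Hz.
Step 3 — Parallel Q: Q = R/(ω₀L) = 46.9/(4992·0.116) = 0.081.
Step 4 — Bandwidth: Δω = ω₀/Q = 6.162e+04 rad/s; BW = Δω/(2π) = 9808 Hz.

(a) f₀ = 794.4 Hz  (b) Q = 0.081  (c) BW = 9808 Hz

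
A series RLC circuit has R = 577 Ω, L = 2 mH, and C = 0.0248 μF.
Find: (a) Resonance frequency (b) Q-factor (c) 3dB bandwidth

Step 1 — Resonance condition Im(Z)=0 gives ω₀ = 1/√(LC).
Step 2 — ω₀ = 1/√(0.002·2.48e-08) = 1.42e+05 rad/s.
Step 3 — f₀ = ω₀/(2π) = 2.26e+04 Hz.
Step 4 — Series Q: Q = ω₀L/R = 1.42e+05·0.002/577 = 0.4922.
Step 5 — 3dB bandwidth: Δω = ω₀/Q = 2.885e+05 rad/s; BW = Δω/(2π) = 4.592e+04 Hz.

(a) f₀ = 2.26e+04 Hz  (b) Q = 0.4922  (c) BW = 4.592e+04 Hz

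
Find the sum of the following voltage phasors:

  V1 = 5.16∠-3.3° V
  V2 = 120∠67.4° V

Step 1 — Convert each phasor to rectangular form:
  V1 = 5.16·(cos(-3.3°) + j·sin(-3.3°)) = 5.151 - j0.297 V
  V2 = 120·(cos(67.4°) + j·sin(67.4°)) = 46.12 + j110.8 V
Step 2 — Sum components: V_total = 51.27 + j110.5 V.
Step 3 — Convert to polar: |V_total| = 121.8 V, ∠V_total = 65.1°.

V_total = 121.8∠65.1° V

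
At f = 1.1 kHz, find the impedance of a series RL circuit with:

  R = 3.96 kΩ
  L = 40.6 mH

Step 1 — Angular frequency: ω = 2π·f = 2π·1100 = 6912 rad/s.
Step 2 — Component impedances:
  R: Z = R = 3960 Ω
  L: Z = jωL = j·6912·0.0406 = 0 + j280.6 Ω
Step 3 — Series combination: Z_total = R + L = 3960 + j280.6 Ω = 3970∠4.1° Ω.

Z = 3960 + j280.6 Ω = 3970∠4.1° Ω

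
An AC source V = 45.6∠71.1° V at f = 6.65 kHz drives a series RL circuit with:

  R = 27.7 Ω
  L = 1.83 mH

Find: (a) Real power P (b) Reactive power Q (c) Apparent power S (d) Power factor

Step 1 — Angular frequency: ω = 2π·f = 2π·6650 = 4.178e+04 rad/s.
Step 2 — Component impedances:
  R: Z = R = 27.7 Ω
  L: Z = jωL = j·4.178e+04·0.00183 = 0 + j76.46 Ω
Step 3 — Series combination: Z_total = R + L = 27.7 + j76.46 Ω = 81.33∠70.1° Ω.
Step 4 — Source phasor: V = 45.6∠71.1° V = 14.77 + j43.14 V.
Step 5 — Current: I = V / Z = 0.5606 + j0.00992 A = 0.5607∠1.0° A.
Step 6 — Complex power: S = V·I* = 8.709 + j24.04 VA.
Step 7 — Real power: P = Re(S) = 8.709 W.
Step 8 — Reactive power: Q = Im(S) = 24.04 VAR.
Step 9 — Apparent power: |S| = 25.57 VA.
Step 10 — Power factor: PF = P/|S| = 0.3406 (lagging).

(a) P = 8.709 W  (b) Q = 24.04 VAR  (c) S = 25.57 VA  (d) PF = 0.3406 (lagging)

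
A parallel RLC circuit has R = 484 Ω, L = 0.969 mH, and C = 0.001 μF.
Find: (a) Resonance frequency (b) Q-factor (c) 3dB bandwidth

Step 1 — Resonance: ω₀ = 1/√(LC) = 1/√(0.000969·1e-09) = 1.016e+06 rad/s.
Step 2 — f₀ = ω₀/(2π) = 1.617e+05 Hz.
Step 3 — Parallel Q: Q = R/(ω₀L) = 484/(1.016e+06·0.000969) = 0.4917.
Step 4 — Bandwidth: Δω = ω₀/Q = 2.066e+06 rad/s; BW = Δω/(2π) = 3.288e+05 Hz.

(a) f₀ = 1.617e+05 Hz  (b) Q = 0.4917  (c) BW = 3.288e+05 Hz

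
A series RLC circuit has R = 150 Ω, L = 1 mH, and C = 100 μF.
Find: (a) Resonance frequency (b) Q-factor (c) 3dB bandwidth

Step 1 — Resonance condition Im(Z)=0 gives ω₀ = 1/√(LC).
Step 2 — ω₀ = 1/√(0.001·0.0001) = 3162 rad/s.
Step 3 — f₀ = ω₀/(2π) = 503.3 Hz.
Step 4 — Series Q: Q = ω₀L/R = 3162·0.001/150 = 0.02108.
Step 5 — 3dB bandwidth: Δω = ω₀/Q = 1.5e+05 rad/s; BW = Δω/(2π) = 2.387e+04 Hz.

(a) f₀ = 503.3 Hz  (b) Q = 0.02108  (c) BW = 2.387e+04 Hz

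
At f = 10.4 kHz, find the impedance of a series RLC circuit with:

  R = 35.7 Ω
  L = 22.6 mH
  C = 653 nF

Step 1 — Angular frequency: ω = 2π·f = 2π·1.04e+04 = 6.535e+04 rad/s.
Step 2 — Component impedances:
  R: Z = R = 35.7 Ω
  L: Z = jωL = j·6.535e+04·0.0226 = 0 + j1477 Ω
  C: Z = 1/(jωC) = -j/(ω·C) = 0 - j23.44 Ω
Step 3 — Series combination: Z_total = R + L + C = 35.7 + j1453 Ω = 1454∠88.6° Ω.

Z = 35.7 + j1453 Ω = 1454∠88.6° Ω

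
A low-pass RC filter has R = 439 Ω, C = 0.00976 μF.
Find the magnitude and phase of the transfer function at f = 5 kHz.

Step 1 — Angular frequency: ω = 2π·5000 = 3.142e+04 rad/s.
Step 2 — Transfer function: H(jω) = 1/(1 + jωRC).
Step 3 — Denominator: 1 + jωRC = 1 + j·3.142e+04·439·9.76e-09 = 1 + j0.1346.
Step 4 — H = 0.9822 - j0.1322.
Step 5 — Magnitude: |H| = 0.9911 (-0.1 dB); phase: φ = -7.7°.

|H| = 0.9911 (-0.1 dB), φ = -7.7°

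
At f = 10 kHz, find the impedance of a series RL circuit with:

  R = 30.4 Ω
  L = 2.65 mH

Step 1 — Angular frequency: ω = 2π·f = 2π·1e+04 = 6.283e+04 rad/s.
Step 2 — Component impedances:
  R: Z = R = 30.4 Ω
  L: Z = jωL = j·6.283e+04·0.00265 = 0 + j166.5 Ω
Step 3 — Series combination: Z_total = R + L = 30.4 + j166.5 Ω = 169.3∠79.7° Ω.

Z = 30.4 + j166.5 Ω = 169.3∠79.7° Ω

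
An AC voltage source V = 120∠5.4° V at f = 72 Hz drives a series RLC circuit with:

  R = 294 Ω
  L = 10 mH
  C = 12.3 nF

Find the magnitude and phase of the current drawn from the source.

Step 1 — Angular frequency: ω = 2π·f = 2π·72 = 452.4 rad/s.
Step 2 — Component impedances:
  R: Z = R = 294 Ω
  L: Z = jωL = j·452.4·0.01 = 0 + j4.524 Ω
  C: Z = 1/(jωC) = -j/(ω·C) = 0 - j1.797e+05 Ω
Step 3 — Series combination: Z_total = R + L + C = 294 - j1.797e+05 Ω = 1.797e+05∠-89.9° Ω.
Step 4 — Source phasor: V = 120∠5.4° V = 119.5 + j11.29 V.
Step 5 — Ohm's law: I = V / Z_total = (119.5 + j11.29) / (294 - j1.797e+05) = -6.175e-05 + j0.0006649 A.
Step 6 — Convert to polar: |I| = 0.0006677 A, ∠I = 95.3°.

I = 0.0006677∠95.3° A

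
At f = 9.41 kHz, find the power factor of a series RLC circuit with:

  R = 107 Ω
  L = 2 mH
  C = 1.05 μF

Step 1 — Angular frequency: ω = 2π·f = 2π·9410 = 5.912e+04 rad/s.
Step 2 — Component impedances:
  R: Z = R = 107 Ω
  L: Z = jωL = j·5.912e+04·0.002 = 0 + j118.2 Ω
  C: Z = 1/(jωC) = -j/(ω·C) = 0 - j16.11 Ω
Step 3 — Series combination: Z_total = R + L + C = 107 + j102.1 Ω = 147.9∠43.7° Ω.
Step 4 — Power factor: PF = cos(φ) = Re(Z)/|Z| = 107/147.93 = 0.7233.
Step 5 — Type: Im(Z) = 102.1 ⇒ lagging (phase φ = 43.7°).

PF = 0.7233 (lagging, φ = 43.7°)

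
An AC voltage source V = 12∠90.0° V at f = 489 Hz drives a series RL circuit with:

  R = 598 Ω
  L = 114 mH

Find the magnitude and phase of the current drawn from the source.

Step 1 — Angular frequency: ω = 2π·f = 2π·489 = 3072 rad/s.
Step 2 — Component impedances:
  R: Z = R = 598 Ω
  L: Z = jωL = j·3072·0.114 = 0 + j350.3 Ω
Step 3 — Series combination: Z_total = R + L = 598 + j350.3 Ω = 693∠30.4° Ω.
Step 4 — Source phasor: V = 12∠90.0° V = 0 + j12 V.
Step 5 — Ohm's law: I = V / Z_total = (0 + j12) / (598 + j350.3) = 0.008751 + j0.01494 A.
Step 6 — Convert to polar: |I| = 0.01732 A, ∠I = 59.6°.

I = 0.01732∠59.6° A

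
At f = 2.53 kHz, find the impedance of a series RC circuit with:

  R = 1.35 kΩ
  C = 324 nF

Step 1 — Angular frequency: ω = 2π·f = 2π·2530 = 1.59e+04 rad/s.
Step 2 — Component impedances:
  R: Z = R = 1350 Ω
  C: Z = 1/(jωC) = -j/(ω·C) = 0 - j194.2 Ω
Step 3 — Series combination: Z_total = R + C = 1350 - j194.2 Ω = 1364∠-8.2° Ω.

Z = 1350 - j194.2 Ω = 1364∠-8.2° Ω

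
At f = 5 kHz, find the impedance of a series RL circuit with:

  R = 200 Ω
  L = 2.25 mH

Step 1 — Angular frequency: ω = 2π·f = 2π·5000 = 3.142e+04 rad/s.
Step 2 — Component impedances:
  R: Z = R = 200 Ω
  L: Z = jωL = j·3.142e+04·0.00225 = 0 + j70.69 Ω
Step 3 — Series combination: Z_total = R + L = 200 + j70.69 Ω = 212.1∠19.5° Ω.

Z = 200 + j70.69 Ω = 212.1∠19.5° Ω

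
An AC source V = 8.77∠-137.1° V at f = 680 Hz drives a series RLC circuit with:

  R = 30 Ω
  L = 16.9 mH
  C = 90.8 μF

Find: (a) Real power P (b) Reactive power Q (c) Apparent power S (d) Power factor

Step 1 — Angular frequency: ω = 2π·f = 2π·680 = 4273 rad/s.
Step 2 — Component impedances:
  R: Z = R = 30 Ω
  L: Z = jωL = j·4273·0.0169 = 0 + j72.21 Ω
  C: Z = 1/(jωC) = -j/(ω·C) = 0 - j2.578 Ω
Step 3 — Series combination: Z_total = R + L + C = 30 + j69.63 Ω = 75.82∠66.7° Ω.
Step 4 — Source phasor: V = 8.77∠-137.1° V = -6.424 - j5.97 V.
Step 5 — Current: I = V / Z = -0.1058 + j0.04666 A = 0.1157∠156.2° A.
Step 6 — Complex power: S = V·I* = 0.4014 + j0.9317 VA.
Step 7 — Real power: P = Re(S) = 0.4014 W.
Step 8 — Reactive power: Q = Im(S) = 0.9317 VAR.
Step 9 — Apparent power: |S| = 1.014 VA.
Step 10 — Power factor: PF = P/|S| = 0.3957 (lagging).

(a) P = 0.4014 W  (b) Q = 0.9317 VAR  (c) S = 1.014 VA  (d) PF = 0.3957 (lagging)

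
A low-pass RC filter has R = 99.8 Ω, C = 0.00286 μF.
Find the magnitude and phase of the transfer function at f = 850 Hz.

Step 1 — Angular frequency: ω = 2π·850 = 5341 rad/s.
Step 2 — Transfer function: H(jω) = 1/(1 + jωRC).
Step 3 — Denominator: 1 + jωRC = 1 + j·5341·99.8·2.86e-09 = 1 + j0.001524.
Step 4 — H = 1 - j0.001524.
Step 5 — Magnitude: |H| = 1 (-0.0 dB); phase: φ = -0.1°.

|H| = 1 (-0.0 dB), φ = -0.1°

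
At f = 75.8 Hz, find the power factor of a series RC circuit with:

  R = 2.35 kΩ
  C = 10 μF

Step 1 — Angular frequency: ω = 2π·f = 2π·75.8 = 476.3 rad/s.
Step 2 — Component impedances:
  R: Z = R = 2350 Ω
  C: Z = 1/(jωC) = -j/(ω·C) = 0 - j210 Ω
Step 3 — Series combination: Z_total = R + C = 2350 - j210 Ω = 2359∠-5.1° Ω.
Step 4 — Power factor: PF = cos(φ) = Re(Z)/|Z| = 2350/2359.4 = 0.996.
Step 5 — Type: Im(Z) = -210 ⇒ leading (phase φ = -5.1°).

PF = 0.996 (leading, φ = -5.1°)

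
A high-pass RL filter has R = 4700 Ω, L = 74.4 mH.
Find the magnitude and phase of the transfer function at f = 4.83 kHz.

Step 1 — Angular frequency: ω = 2π·4830 = 3.035e+04 rad/s.
Step 2 — Transfer function: H(jω) = jωL/(R + jωL).
Step 3 — Numerator jωL = j·2258; denominator R + jωL = 4700 + j2258.
Step 4 — H = 0.1875 + j0.3903.
Step 5 — Magnitude: |H| = 0.433 (-7.3 dB); phase: φ = 64.3°.

|H| = 0.433 (-7.3 dB), φ = 64.3°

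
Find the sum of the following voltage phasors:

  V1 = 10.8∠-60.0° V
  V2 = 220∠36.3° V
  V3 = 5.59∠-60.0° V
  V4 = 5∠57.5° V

Step 1 — Convert each phasor to rectangular form:
  V1 = 10.8·(cos(-60.0°) + j·sin(-60.0°)) = 5.4 - j9.353 V
  V2 = 220·(cos(36.3°) + j·sin(36.3°)) = 177.3 + j130.2 V
  V3 = 5.59·(cos(-60.0°) + j·sin(-60.0°)) = 2.795 - j4.841 V
  V4 = 5·(cos(57.5°) + j·sin(57.5°)) = 2.686 + j4.217 V
Step 2 — Sum components: V_total = 188.2 + j120.3 V.
Step 3 — Convert to polar: |V_total| = 223.3 V, ∠V_total = 32.6°.

V_total = 223.3∠32.6° V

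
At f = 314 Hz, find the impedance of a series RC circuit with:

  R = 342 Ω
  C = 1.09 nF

Step 1 — Angular frequency: ω = 2π·f = 2π·314 = 1973 rad/s.
Step 2 — Component impedances:
  R: Z = R = 342 Ω
  C: Z = 1/(jωC) = -j/(ω·C) = 0 - j4.65e+05 Ω
Step 3 — Series combination: Z_total = R + C = 342 - j4.65e+05 Ω = 4.65e+05∠-90.0° Ω.

Z = 342 - j4.65e+05 Ω = 4.65e+05∠-90.0° Ω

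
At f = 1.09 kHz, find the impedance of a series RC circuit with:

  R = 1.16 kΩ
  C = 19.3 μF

Step 1 — Angular frequency: ω = 2π·f = 2π·1090 = 6849 rad/s.
Step 2 — Component impedances:
  R: Z = R = 1160 Ω
  C: Z = 1/(jωC) = -j/(ω·C) = 0 - j7.565 Ω
Step 3 — Series combination: Z_total = R + C = 1160 - j7.565 Ω = 1160∠-0.4° Ω.

Z = 1160 - j7.565 Ω = 1160∠-0.4° Ω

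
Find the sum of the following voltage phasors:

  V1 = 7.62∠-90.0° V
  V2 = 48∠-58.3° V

Step 1 — Convert each phasor to rectangular form:
  V1 = 7.62·(cos(-90.0°) + j·sin(-90.0°)) = 0 - j7.62 V
  V2 = 48·(cos(-58.3°) + j·sin(-58.3°)) = 25.22 - j40.84 V
Step 2 — Sum components: V_total = 25.22 - j48.46 V.
Step 3 — Convert to polar: |V_total| = 54.63 V, ∠V_total = -62.5°.

V_total = 54.63∠-62.5° V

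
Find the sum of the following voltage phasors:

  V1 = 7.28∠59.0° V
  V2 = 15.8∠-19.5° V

Step 1 — Convert each phasor to rectangular form:
  V1 = 7.28·(cos(59.0°) + j·sin(59.0°)) = 3.749 + j6.24 V
  V2 = 15.8·(cos(-19.5°) + j·sin(-19.5°)) = 14.89 - j5.274 V
Step 2 — Sum components: V_total = 18.64 + j0.966 V.
Step 3 — Convert to polar: |V_total| = 18.67 V, ∠V_total = 3.0°.

V_total = 18.67∠3.0° V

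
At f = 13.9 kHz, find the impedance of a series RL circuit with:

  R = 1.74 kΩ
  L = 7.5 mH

Step 1 — Angular frequency: ω = 2π·f = 2π·1.39e+04 = 8.734e+04 rad/s.
Step 2 — Component impedances:
  R: Z = R = 1740 Ω
  L: Z = jωL = j·8.734e+04·0.0075 = 0 + j655 Ω
Step 3 — Series combination: Z_total = R + L = 1740 + j655 Ω = 1859∠20.6° Ω.

Z = 1740 + j655 Ω = 1859∠20.6° Ω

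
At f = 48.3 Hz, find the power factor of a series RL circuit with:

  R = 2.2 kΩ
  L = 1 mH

Step 1 — Angular frequency: ω = 2π·f = 2π·48.3 = 303.5 rad/s.
Step 2 — Component impedances:
  R: Z = R = 2200 Ω
  L: Z = jωL = j·303.5·0.001 = 0 + j0.3035 Ω
Step 3 — Series combination: Z_total = R + L = 2200 + j0.3035 Ω = 2200∠0.0° Ω.
Step 4 — Power factor: PF = cos(φ) = Re(Z)/|Z| = 2200/2200 = 1.
Step 5 — Type: Im(Z) = 0.3035 ⇒ lagging (phase φ = 0.0°).

PF = 1 (lagging, φ = 0.0°)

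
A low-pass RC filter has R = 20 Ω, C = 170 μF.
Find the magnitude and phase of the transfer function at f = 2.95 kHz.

Step 1 — Angular frequency: ω = 2π·2950 = 1.854e+04 rad/s.
Step 2 — Transfer function: H(jω) = 1/(1 + jωRC).
Step 3 — Denominator: 1 + jωRC = 1 + j·1.854e+04·20·0.00017 = 1 + j63.02.
Step 4 — H = 0.0002517 - j0.01586.
Step 5 — Magnitude: |H| = 0.01587 (-36.0 dB); phase: φ = -89.1°.

|H| = 0.01587 (-36.0 dB), φ = -89.1°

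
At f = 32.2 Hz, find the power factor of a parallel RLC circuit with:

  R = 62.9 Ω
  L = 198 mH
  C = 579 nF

Step 1 — Angular frequency: ω = 2π·f = 2π·32.2 = 202.3 rad/s.
Step 2 — Component impedances:
  R: Z = R = 62.9 Ω
  L: Z = jωL = j·202.3·0.198 = 0 + j40.06 Ω
  C: Z = 1/(jωC) = -j/(ω·C) = 0 - j8537 Ω
Step 3 — Parallel combination: 1/Z_total = 1/R + 1/L + 1/C; Z_total = 18.27 + j28.56 Ω = 33.9∠57.4° Ω.
Step 4 — Power factor: PF = cos(φ) = Re(Z)/|Z| = 18.272/33.902 = 0.539.
Step 5 — Type: Im(Z) = 28.56 ⇒ lagging (phase φ = 57.4°).

PF = 0.539 (lagging, φ = 57.4°)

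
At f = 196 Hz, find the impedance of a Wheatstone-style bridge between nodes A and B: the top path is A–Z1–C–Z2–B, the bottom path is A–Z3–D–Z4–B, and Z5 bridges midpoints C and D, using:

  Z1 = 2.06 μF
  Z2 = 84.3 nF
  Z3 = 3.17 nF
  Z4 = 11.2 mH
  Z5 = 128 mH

Step 1 — Angular frequency: ω = 2π·f = 2π·196 = 1232 rad/s.
Step 2 — Component impedances:
  Z1: Z = 1/(jωC) = -j/(ω·C) = 0 - j394.2 Ω
  Z2: Z = 1/(jωC) = -j/(ω·C) = 0 - j9632 Ω
  Z3: Z = 1/(jωC) = -j/(ω·C) = 0 - j2.562e+05 Ω
  Z4: Z = jωL = j·1232·0.0112 = 0 + j13.79 Ω
  Z5: Z = jωL = j·1232·0.128 = 0 + j157.6 Ω
Step 3 — Bridge requires nodal analysis (the Z5 bridge couples midpoints C and D, so the two paths cannot be reduced to a simple series/parallel combination). Setting node B to ground and injecting 1 A at node A, the 3-node admittance system at A, C, D solves to V_A = Z_AB = 0 - j219.4 Ω = 219.4∠-90.0° Ω.

Z = 0 - j219.4 Ω = 219.4∠-90.0° Ω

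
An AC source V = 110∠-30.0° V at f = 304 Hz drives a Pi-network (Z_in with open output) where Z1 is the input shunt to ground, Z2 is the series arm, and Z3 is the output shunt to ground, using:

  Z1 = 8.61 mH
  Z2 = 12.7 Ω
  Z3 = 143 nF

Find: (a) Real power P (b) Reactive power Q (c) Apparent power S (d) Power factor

Step 1 — Angular frequency: ω = 2π·f = 2π·304 = 1910 rad/s.
Step 2 — Component impedances:
  Z1: Z = jωL = j·1910·0.00861 = 0 + j16.45 Ω
  Z2: Z = R = 12.7 Ω
  Z3: Z = 1/(jωC) = -j/(ω·C) = 0 - j3661 Ω
Step 3 — With open output, the series arm Z2 and the output shunt Z3 appear in series to ground: Z2 + Z3 = 12.7 - j3661 Ω.
Step 4 — Parallel with input shunt Z1: Z_in = Z1 || (Z2 + Z3) = 0.0002586 + j16.52 Ω = 16.52∠90.0° Ω.
Step 5 — Source phasor: V = 110∠-30.0° V = 95.26 - j55 V.
Step 6 — Current: I = V / Z = -3.329 - j5.767 A = 6.659∠-120.0° A.
Step 7 — Complex power: S = V·I* = 0.01146 + j732.4 VA.
Step 8 — Real power: P = Re(S) = 0.01146 W.
Step 9 — Reactive power: Q = Im(S) = 732.4 VAR.
Step 10 — Apparent power: |S| = 732.4 VA.
Step 11 — Power factor: PF = P/|S| = 1.565e-05 (lagging).

(a) P = 0.01146 W  (b) Q = 732.4 VAR  (c) S = 732.4 VA  (d) PF = 1.565e-05 (lagging)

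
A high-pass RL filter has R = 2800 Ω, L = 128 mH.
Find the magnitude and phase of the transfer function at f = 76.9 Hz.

Step 1 — Angular frequency: ω = 2π·76.9 = 483.2 rad/s.
Step 2 — Transfer function: H(jω) = jωL/(R + jωL).
Step 3 — Numerator jωL = j·61.85; denominator R + jωL = 2800 + j61.85.
Step 4 — H = 0.0004876 + j0.02208.
Step 5 — Magnitude: |H| = 0.02208 (-33.1 dB); phase: φ = 88.7°.

|H| = 0.02208 (-33.1 dB), φ = 88.7°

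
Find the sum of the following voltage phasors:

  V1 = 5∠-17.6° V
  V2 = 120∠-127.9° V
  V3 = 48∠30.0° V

Step 1 — Convert each phasor to rectangular form:
  V1 = 5·(cos(-17.6°) + j·sin(-17.6°)) = 4.766 - j1.512 V
  V2 = 120·(cos(-127.9°) + j·sin(-127.9°)) = -73.71 - j94.69 V
  V3 = 48·(cos(30.0°) + j·sin(30.0°)) = 41.57 + j24 V
Step 2 — Sum components: V_total = -27.38 - j72.2 V.
Step 3 — Convert to polar: |V_total| = 77.22 V, ∠V_total = -110.8°.

V_total = 77.22∠-110.8° V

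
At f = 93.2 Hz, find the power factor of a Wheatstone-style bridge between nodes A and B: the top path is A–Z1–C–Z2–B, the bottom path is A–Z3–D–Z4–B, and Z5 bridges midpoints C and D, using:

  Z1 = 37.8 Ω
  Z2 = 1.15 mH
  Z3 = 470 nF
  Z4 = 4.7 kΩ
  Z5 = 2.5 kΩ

Step 1 — Angular frequency: ω = 2π·f = 2π·93.2 = 585.6 rad/s.
Step 2 — Component impedances:
  Z1: Z = R = 37.8 Ω
  Z2: Z = jωL = j·585.6·0.00115 = 0 + j0.6734 Ω
  Z3: Z = 1/(jωC) = -j/(ω·C) = 0 - j3633 Ω
  Z4: Z = R = 4700 Ω
  Z5: Z = R = 2500 Ω
Step 3 — Bridge requires nodal analysis (the Z5 bridge couples midpoints C and D, so the two paths cannot be reduced to a simple series/parallel combination). Setting node B to ground and injecting 1 A at node A, the 3-node admittance system at A, C, D solves to V_A = Z_AB = 37.65 + j0.3469 Ω = 37.66∠0.5° Ω.
Step 4 — Power factor: PF = cos(φ) = Re(Z)/|Z| = 37.655/37.656 = 1.
Step 5 — Type: Im(Z) = 0.3469 ⇒ lagging (phase φ = 0.5°).

PF = 1 (lagging, φ = 0.5°)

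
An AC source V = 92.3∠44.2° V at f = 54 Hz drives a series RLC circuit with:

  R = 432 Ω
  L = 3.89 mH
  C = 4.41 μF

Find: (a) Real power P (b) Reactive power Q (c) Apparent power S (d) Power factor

Step 1 — Angular frequency: ω = 2π·f = 2π·54 = 339.3 rad/s.
Step 2 — Component impedances:
  R: Z = R = 432 Ω
  L: Z = jωL = j·339.3·0.00389 = 0 + j1.32 Ω
  C: Z = 1/(jωC) = -j/(ω·C) = 0 - j668.3 Ω
Step 3 — Series combination: Z_total = R + L + C = 432 - j667 Ω = 794.7∠-57.1° Ω.
Step 4 — Source phasor: V = 92.3∠44.2° V = 66.17 + j64.35 V.
Step 5 — Current: I = V / Z = -0.0227 + j0.1139 A = 0.1161∠101.3° A.
Step 6 — Complex power: S = V·I* = 5.828 - j8.998 VA.
Step 7 — Real power: P = Re(S) = 5.828 W.
Step 8 — Reactive power: Q = Im(S) = -8.998 VAR.
Step 9 — Apparent power: |S| = 10.72 VA.
Step 10 — Power factor: PF = P/|S| = 0.5436 (leading).

(a) P = 5.828 W  (b) Q = -8.998 VAR  (c) S = 10.72 VA  (d) PF = 0.5436 (leading)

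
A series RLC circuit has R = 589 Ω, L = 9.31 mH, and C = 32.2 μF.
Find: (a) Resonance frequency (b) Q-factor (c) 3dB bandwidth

Step 1 — Resonance: ω₀ = 1/√(LC) = 1/√(0.00931·3.22e-05) = 1826 rad/s.
Step 2 — f₀ = ω₀/(2π) = 290.7 Hz.
Step 3 — Series Q: Q = ω₀L/R = 1826·0.00931/589 = 0.02887.
Step 4 — Bandwidth: Δω = ω₀/Q = 6.327e+04 rad/s; BW = Δω/(2π) = 1.007e+04 Hz.

(a) f₀ = 290.7 Hz  (b) Q = 0.02887  (c) BW = 1.007e+04 Hz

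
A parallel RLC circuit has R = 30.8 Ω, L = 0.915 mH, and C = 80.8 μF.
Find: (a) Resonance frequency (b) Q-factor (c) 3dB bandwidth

Step 1 — Resonance: ω₀ = 1/√(LC) = 1/√(0.000915·8.08e-05) = 3678 rad/s.
Step 2 — f₀ = ω₀/(2π) = 585.3 Hz.
Step 3 — Parallel Q: Q = R/(ω₀L) = 30.8/(3678·0.000915) = 9.153.
Step 4 — Bandwidth: Δω = ω₀/Q = 401.8 rad/s; BW = Δω/(2π) = 63.95 Hz.

(a) f₀ = 585.3 Hz  (b) Q = 9.153  (c) BW = 63.95 Hz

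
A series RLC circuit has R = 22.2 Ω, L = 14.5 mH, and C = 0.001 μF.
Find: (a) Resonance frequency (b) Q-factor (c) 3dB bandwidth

Step 1 — Resonance: ω₀ = 1/√(LC) = 1/√(0.0145·1e-09) = 2.626e+05 rad/s.
Step 2 — f₀ = ω₀/(2π) = 4.18e+04 Hz.
Step 3 — Series Q: Q = ω₀L/R = 2.626e+05·0.0145/22.2 = 171.5.
Step 4 — Bandwidth: Δω = ω₀/Q = 1531 rad/s; BW = Δω/(2π) = 243.7 Hz.

(a) f₀ = 4.18e+04 Hz  (b) Q = 171.5  (c) BW = 243.7 Hz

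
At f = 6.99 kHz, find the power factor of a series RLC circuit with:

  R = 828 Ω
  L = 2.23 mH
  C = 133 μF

Step 1 — Angular frequency: ω = 2π·f = 2π·6990 = 4.392e+04 rad/s.
Step 2 — Component impedances:
  R: Z = R = 828 Ω
  L: Z = jωL = j·4.392e+04·0.00223 = 0 + j97.94 Ω
  C: Z = 1/(jωC) = -j/(ω·C) = 0 - j0.1712 Ω
Step 3 — Series combination: Z_total = R + L + C = 828 + j97.77 Ω = 833.8∠6.7° Ω.
Step 4 — Power factor: PF = cos(φ) = Re(Z)/|Z| = 828/833.75 = 0.9931.
Step 5 — Type: Im(Z) = 97.77 ⇒ lagging (phase φ = 6.7°).

PF = 0.9931 (lagging, φ = 6.7°)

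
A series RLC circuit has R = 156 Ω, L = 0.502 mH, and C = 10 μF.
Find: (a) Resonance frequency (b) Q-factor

Step 1 — Resonance condition Im(Z)=0 gives ω₀ = 1/√(LC).
Step 2 — ω₀ = 1/√(0.000502·1e-05) = 1.411e+04 rad/s.
Step 3 — f₀ = ω₀/(2π) = 2246 Hz.
Step 4 — Series Q: Q = ω₀L/R = 1.411e+04·0.000502/156 = 0.04542.

(a) f₀ = 2246 Hz  (b) Q = 0.04542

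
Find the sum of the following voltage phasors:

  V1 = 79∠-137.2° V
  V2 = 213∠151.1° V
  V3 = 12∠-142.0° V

Step 1 — Convert each phasor to rectangular form:
  V1 = 79·(cos(-137.2°) + j·sin(-137.2°)) = -57.96 - j53.68 V
  V2 = 213·(cos(151.1°) + j·sin(151.1°)) = -186.5 + j102.9 V
  V3 = 12·(cos(-142.0°) + j·sin(-142.0°)) = -9.456 - j7.388 V
Step 2 — Sum components: V_total = -253.9 + j41.88 V.
Step 3 — Convert to polar: |V_total| = 257.3 V, ∠V_total = 170.6°.

V_total = 257.3∠170.6° V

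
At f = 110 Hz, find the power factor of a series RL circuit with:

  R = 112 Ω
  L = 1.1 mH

Step 1 — Angular frequency: ω = 2π·f = 2π·110 = 691.2 rad/s.
Step 2 — Component impedances:
  R: Z = R = 112 Ω
  L: Z = jωL = j·691.2·0.0011 = 0 + j0.7603 Ω
Step 3 — Series combination: Z_total = R + L = 112 + j0.7603 Ω = 112∠0.4° Ω.
Step 4 — Power factor: PF = cos(φ) = Re(Z)/|Z| = 112/112 = 1.
Step 5 — Type: Im(Z) = 0.7603 ⇒ lagging (phase φ = 0.4°).

PF = 1 (lagging, φ = 0.4°)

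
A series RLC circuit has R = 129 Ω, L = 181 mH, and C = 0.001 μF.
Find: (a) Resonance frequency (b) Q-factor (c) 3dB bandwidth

Step 1 — Resonance: ω₀ = 1/√(LC) = 1/√(0.181·1e-09) = 7.433e+04 rad/s.
Step 2 — f₀ = ω₀/(2π) = 1.183e+04 Hz.
Step 3 — Series Q: Q = ω₀L/R = 7.433e+04·0.181/129 = 104.3.
Step 4 — Bandwidth: Δω = ω₀/Q = 712.7 rad/s; BW = Δω/(2π) = 113.4 Hz.

(a) f₀ = 1.183e+04 Hz  (b) Q = 104.3  (c) BW = 113.4 Hz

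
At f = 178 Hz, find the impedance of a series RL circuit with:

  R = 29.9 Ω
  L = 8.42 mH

Step 1 — Angular frequency: ω = 2π·f = 2π·178 = 1118 rad/s.
Step 2 — Component impedances:
  R: Z = R = 29.9 Ω
  L: Z = jωL = j·1118·0.00842 = 0 + j9.417 Ω
Step 3 — Series combination: Z_total = R + L = 29.9 + j9.417 Ω = 31.35∠17.5° Ω.

Z = 29.9 + j9.417 Ω = 31.35∠17.5° Ω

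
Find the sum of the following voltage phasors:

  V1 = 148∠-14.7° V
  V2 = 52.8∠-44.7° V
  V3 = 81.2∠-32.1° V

Step 1 — Convert each phasor to rectangular form:
  V1 = 148·(cos(-14.7°) + j·sin(-14.7°)) = 143.2 - j37.56 V
  V2 = 52.8·(cos(-44.7°) + j·sin(-44.7°)) = 37.53 - j37.14 V
  V3 = 81.2·(cos(-32.1°) + j·sin(-32.1°)) = 68.79 - j43.15 V
Step 2 — Sum components: V_total = 249.5 - j117.8 V.
Step 3 — Convert to polar: |V_total| = 275.9 V, ∠V_total = -25.3°.

V_total = 275.9∠-25.3° V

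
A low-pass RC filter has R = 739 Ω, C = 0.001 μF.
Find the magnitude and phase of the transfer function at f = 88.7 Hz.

Step 1 — Angular frequency: ω = 2π·88.7 = 557.3 rad/s.
Step 2 — Transfer function: H(jω) = 1/(1 + jωRC).
Step 3 — Denominator: 1 + jωRC = 1 + j·557.3·739·1e-09 = 1 + j0.0004119.
Step 4 — H = 1 - j0.0004119.
Step 5 — Magnitude: |H| = 1 (-0.0 dB); phase: φ = -0.0°.

|H| = 1 (-0.0 dB), φ = -0.0°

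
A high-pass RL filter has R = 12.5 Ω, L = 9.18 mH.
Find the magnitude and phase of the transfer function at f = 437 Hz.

Step 1 — Angular frequency: ω = 2π·437 = 2746 rad/s.
Step 2 — Transfer function: H(jω) = jωL/(R + jωL).
Step 3 — Numerator jωL = j·25.21; denominator R + jωL = 12.5 + j25.21.
Step 4 — H = 0.8026 + j0.398.
Step 5 — Magnitude: |H| = 0.8959 (-1.0 dB); phase: φ = 26.4°.

|H| = 0.8959 (-1.0 dB), φ = 26.4°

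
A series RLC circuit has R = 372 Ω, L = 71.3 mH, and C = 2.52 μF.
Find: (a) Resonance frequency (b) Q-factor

Step 1 — Resonance condition Im(Z)=0 gives ω₀ = 1/√(LC).
Step 2 — ω₀ = 1/√(0.0713·2.52e-06) = 2359 rad/s.
Step 3 — f₀ = ω₀/(2π) = 375.5 Hz.
Step 4 — Series Q: Q = ω₀L/R = 2359·0.0713/372 = 0.4522.

(a) f₀ = 375.5 Hz  (b) Q = 0.4522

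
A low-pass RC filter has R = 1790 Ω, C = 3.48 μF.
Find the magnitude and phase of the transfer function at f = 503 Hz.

Step 1 — Angular frequency: ω = 2π·503 = 3160 rad/s.
Step 2 — Transfer function: H(jω) = 1/(1 + jωRC).
Step 3 — Denominator: 1 + jωRC = 1 + j·3160·1790·3.48e-06 = 1 + j19.69.
Step 4 — H = 0.002573 - j0.05066.
Step 5 — Magnitude: |H| = 0.05073 (-25.9 dB); phase: φ = -87.1°.

|H| = 0.05073 (-25.9 dB), φ = -87.1°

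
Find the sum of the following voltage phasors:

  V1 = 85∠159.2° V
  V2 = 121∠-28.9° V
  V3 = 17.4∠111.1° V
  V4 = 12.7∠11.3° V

Step 1 — Convert each phasor to rectangular form:
  V1 = 85·(cos(159.2°) + j·sin(159.2°)) = -79.46 + j30.18 V
  V2 = 121·(cos(-28.9°) + j·sin(-28.9°)) = 105.9 - j58.48 V
  V3 = 17.4·(cos(111.1°) + j·sin(111.1°)) = -6.264 + j16.23 V
  V4 = 12.7·(cos(11.3°) + j·sin(11.3°)) = 12.45 + j2.489 V
Step 2 — Sum components: V_total = 32.66 - j9.571 V.
Step 3 — Convert to polar: |V_total| = 34.03 V, ∠V_total = -16.3°.

V_total = 34.03∠-16.3° V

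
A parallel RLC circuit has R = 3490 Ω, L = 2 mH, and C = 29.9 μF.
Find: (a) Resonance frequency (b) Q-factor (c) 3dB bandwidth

Step 1 — Resonance: ω₀ = 1/√(LC) = 1/√(0.002·2.99e-05) = 4089 rad/s.
Step 2 — f₀ = ω₀/(2π) = 650.8 Hz.
Step 3 — Parallel Q: Q = R/(ω₀L) = 3490/(4089·0.002) = 426.7.
Step 4 — Bandwidth: Δω = ω₀/Q = 9.583 rad/s; BW = Δω/(2π) = 1.525 Hz.

(a) f₀ = 650.8 Hz  (b) Q = 426.7  (c) BW = 1.525 Hz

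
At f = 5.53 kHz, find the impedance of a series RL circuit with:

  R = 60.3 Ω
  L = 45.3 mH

Step 1 — Angular frequency: ω = 2π·f = 2π·5530 = 3.475e+04 rad/s.
Step 2 — Component impedances:
  R: Z = R = 60.3 Ω
  L: Z = jωL = j·3.475e+04·0.0453 = 0 + j1574 Ω
Step 3 — Series combination: Z_total = R + L = 60.3 + j1574 Ω = 1575∠87.8° Ω.

Z = 60.3 + j1574 Ω = 1575∠87.8° Ω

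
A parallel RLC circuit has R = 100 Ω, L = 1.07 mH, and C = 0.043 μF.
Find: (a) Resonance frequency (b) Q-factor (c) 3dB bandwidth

Step 1 — Resonance: ω₀ = 1/√(LC) = 1/√(0.00107·4.3e-08) = 1.474e+05 rad/s.
Step 2 — f₀ = ω₀/(2π) = 2.346e+04 Hz.
Step 3 — Parallel Q: Q = R/(ω₀L) = 100/(1.474e+05·0.00107) = 0.6339.
Step 4 — Bandwidth: Δω = ω₀/Q = 2.326e+05 rad/s; BW = Δω/(2π) = 3.701e+04 Hz.

(a) f₀ = 2.346e+04 Hz  (b) Q = 0.6339  (c) BW = 3.701e+04 Hz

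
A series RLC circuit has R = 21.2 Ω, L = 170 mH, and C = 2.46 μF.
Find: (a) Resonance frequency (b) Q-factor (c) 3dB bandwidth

Step 1 — Resonance: ω₀ = 1/√(LC) = 1/√(0.17·2.46e-06) = 1546 rad/s.
Step 2 — f₀ = ω₀/(2π) = 246.1 Hz.
Step 3 — Series Q: Q = ω₀L/R = 1546·0.17/21.2 = 12.4.
Step 4 — Bandwidth: Δω = ω₀/Q = 124.7 rad/s; BW = Δω/(2π) = 19.85 Hz.

(a) f₀ = 246.1 Hz  (b) Q = 12.4  (c) BW = 19.85 Hz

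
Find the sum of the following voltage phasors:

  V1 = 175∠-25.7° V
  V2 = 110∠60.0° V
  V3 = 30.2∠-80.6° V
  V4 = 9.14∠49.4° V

Step 1 — Convert each phasor to rectangular form:
  V1 = 175·(cos(-25.7°) + j·sin(-25.7°)) = 157.7 - j75.89 V
  V2 = 110·(cos(60.0°) + j·sin(60.0°)) = 55 + j95.26 V
  V3 = 30.2·(cos(-80.6°) + j·sin(-80.6°)) = 4.932 - j29.79 V
  V4 = 9.14·(cos(49.4°) + j·sin(49.4°)) = 5.948 + j6.94 V
Step 2 — Sum components: V_total = 223.6 - j3.482 V.
Step 3 — Convert to polar: |V_total| = 223.6 V, ∠V_total = -0.9°.

V_total = 223.6∠-0.9° V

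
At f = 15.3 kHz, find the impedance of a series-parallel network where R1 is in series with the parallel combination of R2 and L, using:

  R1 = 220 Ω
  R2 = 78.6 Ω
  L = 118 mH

Step 1 — Angular frequency: ω = 2π·f = 2π·1.53e+04 = 9.613e+04 rad/s.
Step 2 — Component impedances:
  R1: Z = R = 220 Ω
  R2: Z = R = 78.6 Ω
  L: Z = jωL = j·9.613e+04·0.118 = 0 + j1.134e+04 Ω
Step 3 — Parallel branch: R2 || L = 1/(1/R2 + 1/L) = 78.6 + j0.5446 Ω.
Step 4 — Series with R1: Z_total = R1 + (R2 || L) = 298.6 + j0.5446 Ω = 298.6∠0.1° Ω.

Z = 298.6 + j0.5446 Ω = 298.6∠0.1° Ω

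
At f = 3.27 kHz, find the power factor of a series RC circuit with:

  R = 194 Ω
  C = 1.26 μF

Step 1 — Angular frequency: ω = 2π·f = 2π·3270 = 2.055e+04 rad/s.
Step 2 — Component impedances:
  R: Z = R = 194 Ω
  C: Z = 1/(jωC) = -j/(ω·C) = 0 - j38.63 Ω
Step 3 — Series combination: Z_total = R + C = 194 - j38.63 Ω = 197.8∠-11.3° Ω.
Step 4 — Power factor: PF = cos(φ) = Re(Z)/|Z| = 194/197.81 = 0.9807.
Step 5 — Type: Im(Z) = -38.63 ⇒ leading (phase φ = -11.3°).

PF = 0.9807 (leading, φ = -11.3°)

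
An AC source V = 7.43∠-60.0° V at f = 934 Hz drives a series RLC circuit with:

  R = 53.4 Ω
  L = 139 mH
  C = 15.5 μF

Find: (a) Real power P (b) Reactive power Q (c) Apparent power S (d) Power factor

Step 1 — Angular frequency: ω = 2π·f = 2π·934 = 5868 rad/s.
Step 2 — Component impedances:
  R: Z = R = 53.4 Ω
  L: Z = jωL = j·5868·0.139 = 0 + j815.7 Ω
  C: Z = 1/(jωC) = -j/(ω·C) = 0 - j10.99 Ω
Step 3 — Series combination: Z_total = R + L + C = 53.4 + j804.7 Ω = 806.5∠86.2° Ω.
Step 4 — Source phasor: V = 7.43∠-60.0° V = 3.715 - j6.435 V.
Step 5 — Current: I = V / Z = -0.007656 - j0.005125 A = 0.009213∠-146.2° A.
Step 6 — Complex power: S = V·I* = 0.004532 + j0.0683 VA.
Step 7 — Real power: P = Re(S) = 0.004532 W.
Step 8 — Reactive power: Q = Im(S) = 0.0683 VAR.
Step 9 — Apparent power: |S| = 0.06845 VA.
Step 10 — Power factor: PF = P/|S| = 0.06621 (lagging).

(a) P = 0.004532 W  (b) Q = 0.0683 VAR  (c) S = 0.06845 VA  (d) PF = 0.06621 (lagging)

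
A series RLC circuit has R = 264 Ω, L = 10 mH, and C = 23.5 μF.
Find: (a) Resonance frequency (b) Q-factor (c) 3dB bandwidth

Step 1 — Resonance: ω₀ = 1/√(LC) = 1/√(0.01·2.35e-05) = 2063 rad/s.
Step 2 — f₀ = ω₀/(2π) = 328.3 Hz.
Step 3 — Series Q: Q = ω₀L/R = 2063·0.01/264 = 0.07814.
Step 4 — Bandwidth: Δω = ω₀/Q = 2.64e+04 rad/s; BW = Δω/(2π) = 4202 Hz.

(a) f₀ = 328.3 Hz  (b) Q = 0.07814  (c) BW = 4202 Hz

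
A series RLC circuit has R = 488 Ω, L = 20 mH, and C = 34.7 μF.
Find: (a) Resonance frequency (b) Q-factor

Step 1 — Resonance condition Im(Z)=0 gives ω₀ = 1/√(LC).
Step 2 — ω₀ = 1/√(0.02·3.47e-05) = 1200 rad/s.
Step 3 — f₀ = ω₀/(2π) = 191 Hz.
Step 4 — Series Q: Q = ω₀L/R = 1200·0.02/488 = 0.0492.

(a) f₀ = 191 Hz  (b) Q = 0.0492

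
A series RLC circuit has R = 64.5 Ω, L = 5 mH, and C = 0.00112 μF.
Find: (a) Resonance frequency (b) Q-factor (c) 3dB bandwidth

Step 1 — Resonance: ω₀ = 1/√(LC) = 1/√(0.005·1.12e-09) = 4.226e+05 rad/s.
Step 2 — f₀ = ω₀/(2π) = 6.726e+04 Hz.
Step 3 — Series Q: Q = ω₀L/R = 4.226e+05·0.005/64.5 = 32.76.
Step 4 — Bandwidth: Δω = ω₀/Q = 1.29e+04 rad/s; BW = Δω/(2π) = 2053 Hz.

(a) f₀ = 6.726e+04 Hz  (b) Q = 32.76  (c) BW = 2053 Hz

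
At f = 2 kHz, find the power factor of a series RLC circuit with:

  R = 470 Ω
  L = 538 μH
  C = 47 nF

Step 1 — Angular frequency: ω = 2π·f = 2π·2000 = 1.257e+04 rad/s.
Step 2 — Component impedances:
  R: Z = R = 470 Ω
  L: Z = jωL = j·1.257e+04·0.000538 = 0 + j6.761 Ω
  C: Z = 1/(jωC) = -j/(ω·C) = 0 - j1693 Ω
Step 3 — Series combination: Z_total = R + L + C = 470 - j1686 Ω = 1751∠-74.4° Ω.
Step 4 — Power factor: PF = cos(φ) = Re(Z)/|Z| = 470/1750.6 = 0.2685.
Step 5 — Type: Im(Z) = -1686 ⇒ leading (phase φ = -74.4°).

PF = 0.2685 (leading, φ = -74.4°)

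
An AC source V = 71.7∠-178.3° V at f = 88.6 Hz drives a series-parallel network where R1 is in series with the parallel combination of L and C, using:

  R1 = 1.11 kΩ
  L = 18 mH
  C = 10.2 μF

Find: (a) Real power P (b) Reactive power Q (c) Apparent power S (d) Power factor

Step 1 — Angular frequency: ω = 2π·f = 2π·88.6 = 556.7 rad/s.
Step 2 — Component impedances:
  R1: Z = R = 1110 Ω
  L: Z = jωL = j·556.7·0.018 = 0 + j10.02 Ω
  C: Z = 1/(jωC) = -j/(ω·C) = 0 - j176.1 Ω
Step 3 — Parallel branch: L || C = 1/(1/L + 1/C) = 0 + j10.62 Ω.
Step 4 — Series with R1: Z_total = R1 + (L || C) = 1110 + j10.62 Ω = 1110∠0.5° Ω.
Step 5 — Source phasor: V = 71.7∠-178.3° V = -71.67 - j2.127 V.
Step 6 — Current: I = V / Z = -0.06458 - j0.001298 A = 0.06459∠-178.8° A.
Step 7 — Complex power: S = V·I* = 4.631 + j0.04433 VA.
Step 8 — Real power: P = Re(S) = 4.631 W.
Step 9 — Reactive power: Q = Im(S) = 0.04433 VAR.
Step 10 — Apparent power: |S| = 4.631 VA.
Step 11 — Power factor: PF = P/|S| = 1 (lagging).

(a) P = 4.631 W  (b) Q = 0.04433 VAR  (c) S = 4.631 VA  (d) PF = 1 (lagging)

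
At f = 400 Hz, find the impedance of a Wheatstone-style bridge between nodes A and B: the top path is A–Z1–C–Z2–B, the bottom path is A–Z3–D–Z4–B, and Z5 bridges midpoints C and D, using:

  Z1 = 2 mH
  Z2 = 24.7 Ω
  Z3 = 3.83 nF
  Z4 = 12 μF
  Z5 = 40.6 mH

Step 1 — Angular frequency: ω = 2π·f = 2π·400 = 2513 rad/s.
Step 2 — Component impedances:
  Z1: Z = jωL = j·2513·0.002 = 0 + j5.027 Ω
  Z2: Z = R = 24.7 Ω
  Z3: Z = 1/(jωC) = -j/(ω·C) = 0 - j1.039e+05 Ω
  Z4: Z = 1/(jωC) = -j/(ω·C) = 0 - j33.16 Ω
  Z5: Z = jωL = j·2513·0.0406 = 0 + j102 Ω
Step 3 — Bridge requires nodal analysis (the Z5 bridge couples midpoints C and D, so the two paths cannot be reduced to a simple series/parallel combination). Setting node B to ground and injecting 1 A at node A, the 3-node admittance system at A, C, D solves to V_A = Z_AB = 21.9 + j12.87 Ω = 25.4∠30.4° Ω.

Z = 21.9 + j12.87 Ω = 25.4∠30.4° Ω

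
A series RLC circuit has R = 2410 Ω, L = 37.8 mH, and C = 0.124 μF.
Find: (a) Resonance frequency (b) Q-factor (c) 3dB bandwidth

Step 1 — Resonance: ω₀ = 1/√(LC) = 1/√(0.0378·1.24e-07) = 1.461e+04 rad/s.
Step 2 — f₀ = ω₀/(2π) = 2325 Hz.
Step 3 — Series Q: Q = ω₀L/R = 1.461e+04·0.0378/2410 = 0.2291.
Step 4 — Bandwidth: Δω = ω₀/Q = 6.376e+04 rad/s; BW = Δω/(2π) = 1.015e+04 Hz.

(a) f₀ = 2325 Hz  (b) Q = 0.2291  (c) BW = 1.015e+04 Hz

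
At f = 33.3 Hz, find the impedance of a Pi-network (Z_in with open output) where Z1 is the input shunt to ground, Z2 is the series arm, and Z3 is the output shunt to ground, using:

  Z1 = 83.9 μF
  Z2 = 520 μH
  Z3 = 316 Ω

Step 1 — Angular frequency: ω = 2π·f = 2π·33.3 = 209.2 rad/s.
Step 2 — Component impedances:
  Z1: Z = 1/(jωC) = -j/(ω·C) = 0 - j56.97 Ω
  Z2: Z = jωL = j·209.2·0.00052 = 0 + j0.1088 Ω
  Z3: Z = R = 316 Ω
Step 3 — With open output, the series arm Z2 and the output shunt Z3 appear in series to ground: Z2 + Z3 = 316 + j0.1088 Ω.
Step 4 — Parallel with input shunt Z1: Z_in = Z1 || (Z2 + Z3) = 9.947 - j55.18 Ω = 56.07∠-79.8° Ω.

Z = 9.947 - j55.18 Ω = 56.07∠-79.8° Ω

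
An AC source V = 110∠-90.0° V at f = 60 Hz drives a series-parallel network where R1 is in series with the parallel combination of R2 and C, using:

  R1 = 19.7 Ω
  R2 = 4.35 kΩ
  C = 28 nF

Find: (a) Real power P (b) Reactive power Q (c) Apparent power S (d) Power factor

Step 1 — Angular frequency: ω = 2π·f = 2π·60 = 377 rad/s.
Step 2 — Component impedances:
  R1: Z = R = 19.7 Ω
  R2: Z = R = 4350 Ω
  C: Z = 1/(jωC) = -j/(ω·C) = 0 - j9.474e+04 Ω
Step 3 — Parallel branch: R2 || C = 1/(1/R2 + 1/C) = 4341 - j199.3 Ω.
Step 4 — Series with R1: Z_total = R1 + (R2 || C) = 4361 - j199.3 Ω = 4365∠-2.6° Ω.
Step 5 — Source phasor: V = 110∠-90.0° V = 0 - j110 V.
Step 6 — Current: I = V / Z = 0.001151 - j0.02517 A = 0.0252∠-87.4° A.
Step 7 — Complex power: S = V·I* = 2.769 - j0.1266 VA.
Step 8 — Real power: P = Re(S) = 2.769 W.
Step 9 — Reactive power: Q = Im(S) = -0.1266 VAR.
Step 10 — Apparent power: |S| = 2.772 VA.
Step 11 — Power factor: PF = P/|S| = 0.999 (leading).

(a) P = 2.769 W  (b) Q = -0.1266 VAR  (c) S = 2.772 VA  (d) PF = 0.999 (leading)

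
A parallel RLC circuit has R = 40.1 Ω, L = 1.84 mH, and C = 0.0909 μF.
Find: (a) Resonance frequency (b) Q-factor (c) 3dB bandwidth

Step 1 — Resonance: ω₀ = 1/√(LC) = 1/√(0.00184·9.09e-08) = 7.732e+04 rad/s.
Step 2 — f₀ = ω₀/(2π) = 1.231e+04 Hz.
Step 3 — Parallel Q: Q = R/(ω₀L) = 40.1/(7.732e+04·0.00184) = 0.2818.
Step 4 — Bandwidth: Δω = ω₀/Q = 2.743e+05 rad/s; BW = Δω/(2π) = 4.366e+04 Hz.

(a) f₀ = 1.231e+04 Hz  (b) Q = 0.2818  (c) BW = 4.366e+04 Hz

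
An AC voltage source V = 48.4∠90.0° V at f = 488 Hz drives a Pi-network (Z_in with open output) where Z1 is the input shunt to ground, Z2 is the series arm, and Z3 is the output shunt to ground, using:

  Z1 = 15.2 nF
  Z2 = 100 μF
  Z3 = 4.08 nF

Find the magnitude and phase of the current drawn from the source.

Step 1 — Angular frequency: ω = 2π·f = 2π·488 = 3066 rad/s.
Step 2 — Component impedances:
  Z1: Z = 1/(jωC) = -j/(ω·C) = 0 - j2.146e+04 Ω
  Z2: Z = 1/(jωC) = -j/(ω·C) = 0 - j3.261 Ω
  Z3: Z = 1/(jωC) = -j/(ω·C) = 0 - j7.994e+04 Ω
Step 3 — With open output, the series arm Z2 and the output shunt Z3 appear in series to ground: Z2 + Z3 = 0 - j7.994e+04 Ω.
Step 4 — Parallel with input shunt Z1: Z_in = Z1 || (Z2 + Z3) = 0 - j1.692e+04 Ω = 1.692e+04∠-90.0° Ω.
Step 5 — Source phasor: V = 48.4∠90.0° V = 0 + j48.4 V.
Step 6 — Ohm's law: I = V / Z_total = (0 + j48.4) / (0 - j1.692e+04) = -0.002861 A.
Step 7 — Convert to polar: |I| = 0.002861 A, ∠I = 180.0°.

I = 0.002861∠180.0° A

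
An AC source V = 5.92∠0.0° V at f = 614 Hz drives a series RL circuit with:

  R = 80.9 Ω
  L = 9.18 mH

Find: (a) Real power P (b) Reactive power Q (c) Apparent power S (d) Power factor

Step 1 — Angular frequency: ω = 2π·f = 2π·614 = 3858 rad/s.
Step 2 — Component impedances:
  R: Z = R = 80.9 Ω
  L: Z = jωL = j·3858·0.00918 = 0 + j35.42 Ω
Step 3 — Series combination: Z_total = R + L = 80.9 + j35.42 Ω = 88.31∠23.6° Ω.
Step 4 — Source phasor: V = 5.92∠0.0° V = 5.92 V.
Step 5 — Current: I = V / Z = 0.06141 - j0.02688 A = 0.06703∠-23.6° A.
Step 6 — Complex power: S = V·I* = 0.3635 + j0.1591 VA.
Step 7 — Real power: P = Re(S) = 0.3635 W.
Step 8 — Reactive power: Q = Im(S) = 0.1591 VAR.
Step 9 — Apparent power: |S| = 0.3968 VA.
Step 10 — Power factor: PF = P/|S| = 0.9161 (lagging).

(a) P = 0.3635 W  (b) Q = 0.1591 VAR  (c) S = 0.3968 VA  (d) PF = 0.9161 (lagging)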